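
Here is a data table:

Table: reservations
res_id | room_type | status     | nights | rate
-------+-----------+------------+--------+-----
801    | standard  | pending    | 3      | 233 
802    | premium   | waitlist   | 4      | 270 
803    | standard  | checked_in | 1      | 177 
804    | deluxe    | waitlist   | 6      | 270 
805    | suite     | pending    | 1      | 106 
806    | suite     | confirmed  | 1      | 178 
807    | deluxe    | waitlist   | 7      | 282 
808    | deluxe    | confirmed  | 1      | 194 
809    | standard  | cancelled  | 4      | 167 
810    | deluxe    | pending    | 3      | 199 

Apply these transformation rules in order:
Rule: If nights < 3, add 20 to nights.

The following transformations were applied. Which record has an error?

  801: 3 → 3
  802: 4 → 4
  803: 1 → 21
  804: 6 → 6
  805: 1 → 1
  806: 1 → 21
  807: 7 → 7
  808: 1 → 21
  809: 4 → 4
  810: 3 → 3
Record 805 has an error. The correct transformed value should be 21, not 1.

Step 1: Check each record against the rule
Step 2: Record 805 has nights = 1
Step 3: Since 1 < 3, the bonus should have been applied
Step 4: Correct value = 21, but claimed value = 1
Conclusion: Record 805 has the error.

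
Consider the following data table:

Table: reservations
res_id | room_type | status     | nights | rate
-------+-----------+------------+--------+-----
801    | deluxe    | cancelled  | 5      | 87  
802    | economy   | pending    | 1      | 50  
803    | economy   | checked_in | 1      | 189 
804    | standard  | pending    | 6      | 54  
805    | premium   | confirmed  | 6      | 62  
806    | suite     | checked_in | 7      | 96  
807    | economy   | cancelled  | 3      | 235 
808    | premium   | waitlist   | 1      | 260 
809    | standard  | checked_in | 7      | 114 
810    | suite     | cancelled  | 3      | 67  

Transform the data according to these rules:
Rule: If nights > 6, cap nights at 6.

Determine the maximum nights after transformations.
6

Step 1: Original maximum nights = 7
Step 2: Apply cap at 6
Step 3: 2 records had nights > 6 and were capped
Step 4: Maximum after transformation = 6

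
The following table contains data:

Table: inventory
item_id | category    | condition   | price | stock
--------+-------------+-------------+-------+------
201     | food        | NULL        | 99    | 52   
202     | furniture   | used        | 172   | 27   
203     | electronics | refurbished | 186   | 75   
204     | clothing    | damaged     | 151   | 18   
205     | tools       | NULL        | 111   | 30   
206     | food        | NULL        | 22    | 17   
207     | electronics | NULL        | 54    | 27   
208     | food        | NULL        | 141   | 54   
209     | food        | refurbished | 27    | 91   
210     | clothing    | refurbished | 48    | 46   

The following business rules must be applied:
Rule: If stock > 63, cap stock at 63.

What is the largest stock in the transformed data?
63

Step 1: Original maximum stock = 91
Step 2: Apply cap at 63
Step 3: 2 records had stock > 63 and were capped
Step 4: Maximum after transformation = 63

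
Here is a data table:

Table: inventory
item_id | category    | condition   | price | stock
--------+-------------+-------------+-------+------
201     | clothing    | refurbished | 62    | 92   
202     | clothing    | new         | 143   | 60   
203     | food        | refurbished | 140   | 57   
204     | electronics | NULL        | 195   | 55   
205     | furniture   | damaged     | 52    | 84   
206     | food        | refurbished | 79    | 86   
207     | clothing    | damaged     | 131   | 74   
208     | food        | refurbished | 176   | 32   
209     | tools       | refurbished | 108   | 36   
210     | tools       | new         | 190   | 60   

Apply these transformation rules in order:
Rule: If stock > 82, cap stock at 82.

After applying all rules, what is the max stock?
82

Step 1: Original maximum stock = 92
Step 2: Apply cap at 82
Step 3: 3 records had stock > 82 and were capped
Step 4: Maximum after transformation = 82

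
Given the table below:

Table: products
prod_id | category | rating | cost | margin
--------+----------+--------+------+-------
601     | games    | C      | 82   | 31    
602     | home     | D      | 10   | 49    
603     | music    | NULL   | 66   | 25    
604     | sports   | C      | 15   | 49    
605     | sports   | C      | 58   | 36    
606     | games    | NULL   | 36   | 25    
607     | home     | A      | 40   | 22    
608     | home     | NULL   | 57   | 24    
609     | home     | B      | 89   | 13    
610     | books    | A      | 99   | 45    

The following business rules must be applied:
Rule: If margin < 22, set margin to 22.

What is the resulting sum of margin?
328

Step 1: 1 records have margin < 22
Step 2: These records originally summed to 13
Step 3: After setting to minimum: 1 × 22 = 22
Step 4: Unaffected records sum: 306
Step 5: Final sum = 22 + 306 = 328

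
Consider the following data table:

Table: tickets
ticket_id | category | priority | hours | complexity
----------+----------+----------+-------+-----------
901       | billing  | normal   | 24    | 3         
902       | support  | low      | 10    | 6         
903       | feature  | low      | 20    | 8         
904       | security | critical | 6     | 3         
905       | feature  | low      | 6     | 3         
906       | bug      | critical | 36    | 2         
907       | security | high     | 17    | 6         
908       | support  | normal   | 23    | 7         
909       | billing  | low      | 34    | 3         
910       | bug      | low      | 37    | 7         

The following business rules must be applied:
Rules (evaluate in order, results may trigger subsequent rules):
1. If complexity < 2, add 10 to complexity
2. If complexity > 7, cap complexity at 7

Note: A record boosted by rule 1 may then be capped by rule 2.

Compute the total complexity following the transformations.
47

Step 1: Apply rule 1 to records with complexity < 2
  - 0 records get bonus of 10
  - Of these, 0 records then exceed 7 and get capped
Step 2: Apply rule 2 to records with complexity > 7
  - 1 records (original) are capped
Step 3: Calculate final sum = 47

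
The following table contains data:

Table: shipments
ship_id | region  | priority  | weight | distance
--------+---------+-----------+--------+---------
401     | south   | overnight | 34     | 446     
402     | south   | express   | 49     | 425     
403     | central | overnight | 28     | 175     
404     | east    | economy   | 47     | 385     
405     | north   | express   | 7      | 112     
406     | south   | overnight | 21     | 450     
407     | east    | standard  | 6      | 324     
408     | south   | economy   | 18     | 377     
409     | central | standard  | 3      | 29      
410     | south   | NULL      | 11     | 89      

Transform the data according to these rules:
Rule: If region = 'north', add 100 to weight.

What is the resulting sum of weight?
324

Step 1: Count records where region = 'north': 1
Step 2: Total bonus added: 1 × 100 = 100
Step 3: Original sum of weight: 224
Step 4: Final sum = 224 + 100 = 324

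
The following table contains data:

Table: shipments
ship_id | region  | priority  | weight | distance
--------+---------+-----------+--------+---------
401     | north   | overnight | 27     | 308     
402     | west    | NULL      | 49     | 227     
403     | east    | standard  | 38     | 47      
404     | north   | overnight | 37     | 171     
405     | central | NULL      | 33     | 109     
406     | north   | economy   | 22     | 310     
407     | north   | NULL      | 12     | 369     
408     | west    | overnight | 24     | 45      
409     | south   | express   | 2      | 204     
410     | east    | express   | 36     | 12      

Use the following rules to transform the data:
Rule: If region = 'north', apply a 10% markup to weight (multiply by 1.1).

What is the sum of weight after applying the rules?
289.8

Step 1: Records with region = 'north' have total weight = 98
Step 2: Apply multiplier: 98 × 1.1 = 107.8
Step 3: Other records total: 182
Step 4: Final sum = 107.8 + 182 = 289.8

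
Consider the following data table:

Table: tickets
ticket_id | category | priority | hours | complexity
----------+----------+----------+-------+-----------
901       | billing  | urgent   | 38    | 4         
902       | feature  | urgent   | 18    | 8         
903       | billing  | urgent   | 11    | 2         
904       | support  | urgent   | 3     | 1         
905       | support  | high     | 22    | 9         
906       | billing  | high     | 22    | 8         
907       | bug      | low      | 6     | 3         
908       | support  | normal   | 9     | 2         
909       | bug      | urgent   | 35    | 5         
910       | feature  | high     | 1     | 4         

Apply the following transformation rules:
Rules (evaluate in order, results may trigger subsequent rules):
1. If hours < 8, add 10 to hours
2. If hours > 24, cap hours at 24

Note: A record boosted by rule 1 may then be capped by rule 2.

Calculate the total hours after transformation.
170

Step 1: Apply rule 1 to records with hours < 8
  - 3 records get bonus of 10
  - Of these, 0 records then exceed 24 and get capped
Step 2: Apply rule 2 to records with hours > 24
  - 2 records (original) are capped
Step 3: Calculate final sum = 170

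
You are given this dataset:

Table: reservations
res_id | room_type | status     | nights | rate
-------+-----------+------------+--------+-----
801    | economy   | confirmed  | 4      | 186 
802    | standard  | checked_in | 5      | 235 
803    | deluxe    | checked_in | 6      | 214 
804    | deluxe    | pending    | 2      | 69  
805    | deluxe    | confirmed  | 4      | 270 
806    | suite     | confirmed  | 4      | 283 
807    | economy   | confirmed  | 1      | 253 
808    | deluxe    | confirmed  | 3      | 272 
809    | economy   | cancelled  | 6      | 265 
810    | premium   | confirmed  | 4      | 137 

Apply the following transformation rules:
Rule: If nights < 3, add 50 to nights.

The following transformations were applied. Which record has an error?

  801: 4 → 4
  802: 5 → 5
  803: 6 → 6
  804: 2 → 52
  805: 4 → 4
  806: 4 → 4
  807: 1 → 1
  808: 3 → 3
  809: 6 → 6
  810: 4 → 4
Record 807 has an error. The correct transformed value should be 51, not 1.

Step 1: Check each record against the rule
Step 2: Record 807 has nights = 1
Step 3: Since 1 < 3, the bonus should have been applied
Step 4: Correct value = 51, but claimed value = 1
Conclusion: Record 807 has the error.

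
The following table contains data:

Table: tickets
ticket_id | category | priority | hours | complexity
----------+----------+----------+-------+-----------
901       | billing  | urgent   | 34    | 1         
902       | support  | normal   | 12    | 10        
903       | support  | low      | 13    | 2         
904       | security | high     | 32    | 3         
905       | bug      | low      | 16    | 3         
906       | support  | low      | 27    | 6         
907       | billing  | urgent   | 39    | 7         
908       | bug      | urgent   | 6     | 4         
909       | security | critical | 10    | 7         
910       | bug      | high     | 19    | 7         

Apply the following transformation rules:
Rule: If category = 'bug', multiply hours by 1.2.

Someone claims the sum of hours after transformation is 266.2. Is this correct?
No, the correct result is 216.2.

Step 1: Calculate the correct sum after transformation
Step 2: Apply multiplier 1.2 to records where category = 'bug'
Step 3: Correct result = 216.2
Step 4: Claimed result = 266.2
Step 5: 216.2 ≠ 266.2
Conclusion: The claimed result is incorrect. The correct answer is 216.2.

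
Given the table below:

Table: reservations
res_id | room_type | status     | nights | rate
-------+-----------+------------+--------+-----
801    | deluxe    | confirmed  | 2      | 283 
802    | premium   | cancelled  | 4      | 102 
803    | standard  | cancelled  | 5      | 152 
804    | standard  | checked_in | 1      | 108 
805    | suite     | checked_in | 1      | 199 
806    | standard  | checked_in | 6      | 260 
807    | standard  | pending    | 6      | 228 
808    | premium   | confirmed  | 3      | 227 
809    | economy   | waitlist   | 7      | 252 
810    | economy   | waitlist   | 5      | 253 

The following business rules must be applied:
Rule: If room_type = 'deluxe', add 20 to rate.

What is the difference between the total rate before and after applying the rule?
20

Step 1: Original sum of rate = 2064
Step 2: 1 records have room_type = 'deluxe'
Step 3: Each affected record changes by 20
Step 4: Total change = 1 × 20 = 20
Step 5: New sum = 2064 + 20 = 2084
Step 6: Difference = |2084 - 2064| = 20
        (Sum increased by 20)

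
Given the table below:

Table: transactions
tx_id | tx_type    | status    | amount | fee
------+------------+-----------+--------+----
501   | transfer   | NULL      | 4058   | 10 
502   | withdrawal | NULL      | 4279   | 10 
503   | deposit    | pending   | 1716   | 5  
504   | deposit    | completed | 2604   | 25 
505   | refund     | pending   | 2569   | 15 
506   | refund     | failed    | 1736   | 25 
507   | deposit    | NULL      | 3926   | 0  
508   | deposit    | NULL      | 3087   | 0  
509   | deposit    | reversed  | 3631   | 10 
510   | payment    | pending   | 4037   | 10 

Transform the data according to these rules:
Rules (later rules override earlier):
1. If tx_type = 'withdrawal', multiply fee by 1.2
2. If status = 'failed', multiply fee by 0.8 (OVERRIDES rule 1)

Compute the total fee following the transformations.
107.0

Step 1: Rule 2 takes priority for records with status = 'failed'
  - 1 records: 25 × 0.8 = 20.0
Step 2: Rule 1 applies to remaining records with tx_type = 'withdrawal'
  - 1 records: 10 × 1.2 = 12.0
Step 3: Other records unchanged: 75
Step 4: Final sum = 20.0 + 12.0 + 75 = 107.0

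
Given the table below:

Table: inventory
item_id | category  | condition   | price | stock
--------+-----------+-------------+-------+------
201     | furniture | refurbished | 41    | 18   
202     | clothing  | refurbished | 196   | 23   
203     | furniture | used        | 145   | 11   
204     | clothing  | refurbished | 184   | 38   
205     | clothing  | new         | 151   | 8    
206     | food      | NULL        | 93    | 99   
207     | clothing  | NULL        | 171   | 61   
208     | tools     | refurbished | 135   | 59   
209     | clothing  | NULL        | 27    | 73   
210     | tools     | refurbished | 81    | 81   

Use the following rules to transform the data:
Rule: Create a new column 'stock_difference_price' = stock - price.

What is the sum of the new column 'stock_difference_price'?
-753

Step 1: For each record, compute stock - price
Example calculations:
  18 - 41 = -23
  23 - 196 = -173
  11 - 145 = -134
  ...
Step 2: Sum all derived values
Step 3: Total = -753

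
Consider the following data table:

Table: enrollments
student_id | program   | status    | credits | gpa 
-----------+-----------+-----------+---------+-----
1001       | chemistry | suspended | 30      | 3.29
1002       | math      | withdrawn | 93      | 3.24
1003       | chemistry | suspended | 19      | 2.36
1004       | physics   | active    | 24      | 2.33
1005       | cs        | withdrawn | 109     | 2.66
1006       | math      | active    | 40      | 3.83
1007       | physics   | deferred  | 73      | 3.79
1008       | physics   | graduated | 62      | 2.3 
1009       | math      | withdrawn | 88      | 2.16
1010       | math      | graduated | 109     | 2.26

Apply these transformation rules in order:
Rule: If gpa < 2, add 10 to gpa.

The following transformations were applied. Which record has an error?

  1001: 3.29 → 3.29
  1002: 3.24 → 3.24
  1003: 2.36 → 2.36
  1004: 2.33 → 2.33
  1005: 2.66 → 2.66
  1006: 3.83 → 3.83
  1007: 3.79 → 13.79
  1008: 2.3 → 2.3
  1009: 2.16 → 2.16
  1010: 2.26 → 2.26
Record 1007 has an error. The correct transformed value should be 3.79, not 13.79.

Step 1: Check each record against the rule
Step 2: Record 1007 has gpa = 3.79
Step 3: Since 3.79 >= 2, the bonus should not have been applied
Step 4: Correct value = 3.79, but claimed value = 13.79
Conclusion: Record 1007 has the error.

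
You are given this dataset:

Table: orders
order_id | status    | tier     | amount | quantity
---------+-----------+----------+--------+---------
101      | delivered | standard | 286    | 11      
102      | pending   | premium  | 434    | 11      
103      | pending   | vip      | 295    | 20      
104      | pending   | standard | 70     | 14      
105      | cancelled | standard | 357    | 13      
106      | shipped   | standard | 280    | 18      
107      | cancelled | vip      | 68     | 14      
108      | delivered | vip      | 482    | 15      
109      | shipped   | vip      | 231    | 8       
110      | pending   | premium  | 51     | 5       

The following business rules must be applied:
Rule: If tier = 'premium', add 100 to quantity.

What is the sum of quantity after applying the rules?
329

Step 1: Count records where tier = 'premium': 2
Step 2: Total bonus added: 2 × 100 = 200
Step 3: Original sum of quantity: 129
Step 4: Final sum = 129 + 200 = 329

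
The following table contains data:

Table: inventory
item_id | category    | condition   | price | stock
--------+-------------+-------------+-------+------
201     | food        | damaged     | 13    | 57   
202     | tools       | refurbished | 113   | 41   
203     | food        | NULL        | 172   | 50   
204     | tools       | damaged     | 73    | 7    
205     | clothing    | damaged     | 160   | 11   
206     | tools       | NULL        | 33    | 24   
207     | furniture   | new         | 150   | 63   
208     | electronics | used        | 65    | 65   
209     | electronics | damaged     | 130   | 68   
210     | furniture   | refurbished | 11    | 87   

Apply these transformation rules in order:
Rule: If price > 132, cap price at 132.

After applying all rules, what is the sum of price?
834

Step 1: 3 records have price > 132
Step 2: These records originally summed to 482
Step 3: After capping: 3 × 132 = 396
Step 4: Unaffected records sum: 438
Step 5: Final sum = 396 + 438 = 834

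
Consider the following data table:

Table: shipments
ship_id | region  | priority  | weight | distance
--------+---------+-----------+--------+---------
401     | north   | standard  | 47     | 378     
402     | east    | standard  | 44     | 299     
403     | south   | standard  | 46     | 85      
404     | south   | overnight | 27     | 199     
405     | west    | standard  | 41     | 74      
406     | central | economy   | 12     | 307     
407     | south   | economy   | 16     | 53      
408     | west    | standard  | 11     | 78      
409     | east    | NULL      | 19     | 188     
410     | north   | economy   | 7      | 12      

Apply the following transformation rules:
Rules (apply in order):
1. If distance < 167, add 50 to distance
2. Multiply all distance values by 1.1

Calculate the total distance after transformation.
2115.3

Step 1: Apply Rule 1 - Add 50 to records with distance < 167
  - 5 records affected: 302 + (5 × 50) = 552
  - Unaffected records: 1371
  - Sum after Rule 1: 1923
Step 2: Apply Rule 2 - Multiply all by 1.1
  - 1923 × 1.1 = 2115.3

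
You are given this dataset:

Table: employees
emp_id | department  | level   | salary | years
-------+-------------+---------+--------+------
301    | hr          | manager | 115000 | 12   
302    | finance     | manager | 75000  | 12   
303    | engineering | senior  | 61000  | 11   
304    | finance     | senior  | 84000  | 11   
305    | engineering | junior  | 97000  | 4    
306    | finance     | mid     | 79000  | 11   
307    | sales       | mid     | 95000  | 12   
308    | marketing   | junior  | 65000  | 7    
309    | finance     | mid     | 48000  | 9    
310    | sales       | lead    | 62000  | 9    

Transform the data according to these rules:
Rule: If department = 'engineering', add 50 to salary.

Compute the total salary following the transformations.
781100

Step 1: Count records where department = 'engineering': 2
Step 2: Total bonus added: 2 × 50 = 100
Step 3: Original sum of salary: 781000
Step 4: Final sum = 781000 + 100 = 781100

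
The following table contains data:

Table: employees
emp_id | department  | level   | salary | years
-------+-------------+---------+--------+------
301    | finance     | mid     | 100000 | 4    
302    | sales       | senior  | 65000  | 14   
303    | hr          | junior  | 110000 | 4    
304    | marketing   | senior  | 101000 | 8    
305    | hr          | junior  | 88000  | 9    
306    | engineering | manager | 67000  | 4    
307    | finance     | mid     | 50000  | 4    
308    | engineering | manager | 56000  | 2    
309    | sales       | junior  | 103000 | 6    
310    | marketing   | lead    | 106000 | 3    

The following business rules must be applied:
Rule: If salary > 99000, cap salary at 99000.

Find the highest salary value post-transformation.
99000

Step 1: Original maximum salary = 110000
Step 2: Apply cap at 99000
Step 3: 5 records had salary > 99000 and were capped
Step 4: Maximum after transformation = 99000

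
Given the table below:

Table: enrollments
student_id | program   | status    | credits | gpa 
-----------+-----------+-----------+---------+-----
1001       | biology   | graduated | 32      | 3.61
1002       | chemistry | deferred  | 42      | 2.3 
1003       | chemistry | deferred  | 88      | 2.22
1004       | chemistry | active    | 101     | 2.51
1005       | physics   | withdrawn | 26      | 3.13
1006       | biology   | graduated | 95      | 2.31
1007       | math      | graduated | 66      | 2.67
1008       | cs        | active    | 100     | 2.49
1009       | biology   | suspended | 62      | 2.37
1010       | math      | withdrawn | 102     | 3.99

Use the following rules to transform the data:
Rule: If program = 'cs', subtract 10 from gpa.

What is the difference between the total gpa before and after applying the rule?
10.0

Step 1: Original sum of gpa = 27.6
Step 2: 1 records have program = 'cs'
Step 3: Each affected record changes by -10
Step 4: Total change = 1 × -10 = -10
Step 5: New sum = 27.6 + -10 = 17.6
Step 6: Difference = |17.6 - 27.6| = 10.0
        (Sum decreased by 10.0)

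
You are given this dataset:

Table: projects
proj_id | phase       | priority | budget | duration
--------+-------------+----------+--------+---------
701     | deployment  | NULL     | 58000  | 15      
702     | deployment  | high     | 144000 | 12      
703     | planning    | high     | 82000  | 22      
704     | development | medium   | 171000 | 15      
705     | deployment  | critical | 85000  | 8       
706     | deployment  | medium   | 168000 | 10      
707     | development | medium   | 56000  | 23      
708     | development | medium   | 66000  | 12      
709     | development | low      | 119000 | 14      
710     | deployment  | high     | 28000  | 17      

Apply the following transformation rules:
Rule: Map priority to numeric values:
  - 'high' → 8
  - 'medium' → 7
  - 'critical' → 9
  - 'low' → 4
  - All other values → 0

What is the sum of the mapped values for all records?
65

Step 1: Apply mapping to each record
Step 2: Count by status:
  'high': 3 records × 8 = 24
  'medium': 4 records × 7 = 28
  'critical': 1 records × 9 = 9
  'low': 1 records × 4 = 4
Step 3: Sum all mapped values = 65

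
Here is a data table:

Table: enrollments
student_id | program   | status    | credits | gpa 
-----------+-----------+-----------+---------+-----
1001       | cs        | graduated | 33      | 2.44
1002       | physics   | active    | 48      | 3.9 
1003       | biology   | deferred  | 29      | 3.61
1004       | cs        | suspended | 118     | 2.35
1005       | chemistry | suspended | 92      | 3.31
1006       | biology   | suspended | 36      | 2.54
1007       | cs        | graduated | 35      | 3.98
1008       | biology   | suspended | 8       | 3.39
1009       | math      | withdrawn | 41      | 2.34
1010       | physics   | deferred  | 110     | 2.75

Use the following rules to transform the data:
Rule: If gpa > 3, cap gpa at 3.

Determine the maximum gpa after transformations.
3

Step 1: Original maximum gpa = 3.98
Step 2: Apply cap at 3
Step 3: 5 records had gpa > 3 and were capped
Step 4: Maximum after transformation = 3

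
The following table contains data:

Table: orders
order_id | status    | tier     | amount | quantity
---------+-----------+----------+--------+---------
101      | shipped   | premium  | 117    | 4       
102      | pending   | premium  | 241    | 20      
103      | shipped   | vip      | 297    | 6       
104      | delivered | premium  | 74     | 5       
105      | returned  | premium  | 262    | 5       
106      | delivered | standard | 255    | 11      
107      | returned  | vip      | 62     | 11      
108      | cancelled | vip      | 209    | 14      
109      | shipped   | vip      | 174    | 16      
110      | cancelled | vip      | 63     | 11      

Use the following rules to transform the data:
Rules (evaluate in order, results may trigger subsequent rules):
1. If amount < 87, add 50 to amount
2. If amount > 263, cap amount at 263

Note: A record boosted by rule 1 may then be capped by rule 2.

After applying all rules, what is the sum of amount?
1870

Step 1: Apply rule 1 to records with amount < 87
  - 3 records get bonus of 50
  - Of these, 0 records then exceed 263 and get capped
Step 2: Apply rule 2 to records with amount > 263
  - 1 records (original) are capped
Step 3: Calculate final sum = 1870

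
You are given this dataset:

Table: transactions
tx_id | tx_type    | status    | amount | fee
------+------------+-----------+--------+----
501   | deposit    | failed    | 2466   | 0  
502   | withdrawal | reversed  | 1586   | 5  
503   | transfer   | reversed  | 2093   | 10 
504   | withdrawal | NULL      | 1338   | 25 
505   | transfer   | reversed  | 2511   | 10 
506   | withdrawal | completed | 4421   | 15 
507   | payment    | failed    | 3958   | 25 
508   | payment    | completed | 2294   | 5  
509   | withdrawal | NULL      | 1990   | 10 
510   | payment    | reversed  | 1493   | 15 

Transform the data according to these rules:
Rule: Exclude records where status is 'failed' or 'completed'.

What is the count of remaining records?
6

Step 1: Count records to exclude
  - 2 (failed) + 2 (completed) = 4 records
Step 2: Total records: 10
Step 3: Remaining = 10 - 4 = 6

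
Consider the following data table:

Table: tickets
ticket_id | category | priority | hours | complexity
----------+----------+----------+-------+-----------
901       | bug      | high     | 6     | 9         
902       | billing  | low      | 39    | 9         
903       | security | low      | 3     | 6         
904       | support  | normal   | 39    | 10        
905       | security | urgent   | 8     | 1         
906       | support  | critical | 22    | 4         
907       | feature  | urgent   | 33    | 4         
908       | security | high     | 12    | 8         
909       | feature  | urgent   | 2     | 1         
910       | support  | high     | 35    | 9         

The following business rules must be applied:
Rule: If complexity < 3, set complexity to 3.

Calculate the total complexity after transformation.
65

Step 1: 2 records have complexity < 3
Step 2: These records originally summed to 2
Step 3: After setting to minimum: 2 × 3 = 6
Step 4: Unaffected records sum: 59
Step 5: Final sum = 6 + 59 = 65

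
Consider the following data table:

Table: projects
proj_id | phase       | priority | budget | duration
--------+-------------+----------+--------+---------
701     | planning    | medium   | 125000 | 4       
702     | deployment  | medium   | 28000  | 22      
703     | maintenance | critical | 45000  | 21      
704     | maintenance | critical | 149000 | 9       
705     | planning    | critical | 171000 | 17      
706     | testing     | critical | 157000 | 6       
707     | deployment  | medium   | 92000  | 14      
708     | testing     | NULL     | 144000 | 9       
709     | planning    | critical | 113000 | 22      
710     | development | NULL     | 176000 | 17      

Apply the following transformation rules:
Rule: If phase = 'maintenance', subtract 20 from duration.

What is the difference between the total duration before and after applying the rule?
40

Step 1: Original sum of duration = 141
Step 2: 2 records have phase = 'maintenance'
Step 3: Each affected record changes by -20
Step 4: Total change = 2 × -20 = -40
Step 5: New sum = 141 + -40 = 101
Step 6: Difference = |101 - 141| = 40
        (Sum decreased by 40)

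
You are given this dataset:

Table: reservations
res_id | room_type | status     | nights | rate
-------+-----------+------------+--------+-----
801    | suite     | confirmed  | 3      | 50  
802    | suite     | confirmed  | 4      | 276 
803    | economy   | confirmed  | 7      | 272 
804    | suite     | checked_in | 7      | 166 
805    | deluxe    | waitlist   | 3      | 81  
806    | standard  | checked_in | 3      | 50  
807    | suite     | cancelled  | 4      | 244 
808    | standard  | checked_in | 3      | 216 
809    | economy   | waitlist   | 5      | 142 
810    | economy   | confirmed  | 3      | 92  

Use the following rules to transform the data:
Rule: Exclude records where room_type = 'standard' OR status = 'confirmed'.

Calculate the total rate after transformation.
633

Step 1: Find records where room_type = 'standard' OR status = 'confirmed'
Step 2: 6 records match, summing to 956
Step 3: Original sum: 1589
Step 4: Remaining sum = 1589 - 956 = 633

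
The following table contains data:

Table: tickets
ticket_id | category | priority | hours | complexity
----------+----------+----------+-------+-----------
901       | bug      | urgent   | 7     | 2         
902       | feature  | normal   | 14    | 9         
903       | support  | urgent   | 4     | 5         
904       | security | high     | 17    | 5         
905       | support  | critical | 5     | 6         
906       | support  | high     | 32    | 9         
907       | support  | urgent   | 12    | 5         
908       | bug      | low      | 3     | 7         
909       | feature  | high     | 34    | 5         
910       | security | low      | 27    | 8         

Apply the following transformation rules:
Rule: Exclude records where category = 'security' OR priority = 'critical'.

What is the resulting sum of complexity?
42

Step 1: Find records where category = 'security' OR priority = 'critical'
Step 2: 3 records match, summing to 19
Step 3: Original sum: 61
Step 4: Remaining sum = 61 - 19 = 42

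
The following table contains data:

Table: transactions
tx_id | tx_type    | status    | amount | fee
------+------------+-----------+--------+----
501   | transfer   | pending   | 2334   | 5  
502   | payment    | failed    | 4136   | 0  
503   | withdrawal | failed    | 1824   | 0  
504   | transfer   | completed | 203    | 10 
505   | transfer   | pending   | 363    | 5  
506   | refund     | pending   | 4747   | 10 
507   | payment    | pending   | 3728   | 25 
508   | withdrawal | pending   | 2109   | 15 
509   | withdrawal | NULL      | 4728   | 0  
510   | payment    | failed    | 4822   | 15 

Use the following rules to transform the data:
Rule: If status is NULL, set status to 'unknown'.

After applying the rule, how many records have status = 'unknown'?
1

Step 1: Count records where status IS NULL
Step 2: Found 1 records with NULL status
Step 3: These records will have status set to 'unknown'
Step 4: Records already having status = 'unknown': 0
Step 5: Answer: 1 + 0 = 1 records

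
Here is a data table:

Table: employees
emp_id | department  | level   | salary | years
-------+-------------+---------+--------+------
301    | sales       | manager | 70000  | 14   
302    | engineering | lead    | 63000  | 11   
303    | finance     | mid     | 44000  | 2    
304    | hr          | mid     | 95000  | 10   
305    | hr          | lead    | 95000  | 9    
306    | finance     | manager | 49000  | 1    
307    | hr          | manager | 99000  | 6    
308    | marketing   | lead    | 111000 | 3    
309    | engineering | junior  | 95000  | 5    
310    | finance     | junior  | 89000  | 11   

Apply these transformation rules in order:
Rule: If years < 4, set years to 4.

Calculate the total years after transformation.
78

Step 1: 3 records have years < 4
Step 2: These records originally summed to 6
Step 3: After setting to minimum: 3 × 4 = 12
Step 4: Unaffected records sum: 66
Step 5: Final sum = 12 + 66 = 78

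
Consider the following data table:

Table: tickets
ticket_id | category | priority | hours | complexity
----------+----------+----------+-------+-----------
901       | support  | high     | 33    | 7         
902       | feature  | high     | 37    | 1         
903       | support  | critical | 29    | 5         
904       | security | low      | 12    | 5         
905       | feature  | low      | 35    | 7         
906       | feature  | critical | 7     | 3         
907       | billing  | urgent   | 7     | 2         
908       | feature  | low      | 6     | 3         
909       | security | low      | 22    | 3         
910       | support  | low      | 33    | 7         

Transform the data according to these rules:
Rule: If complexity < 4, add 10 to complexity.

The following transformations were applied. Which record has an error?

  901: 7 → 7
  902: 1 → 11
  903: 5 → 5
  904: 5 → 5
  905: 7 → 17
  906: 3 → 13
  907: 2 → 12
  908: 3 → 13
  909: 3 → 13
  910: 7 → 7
Record 905 has an error. The correct transformed value should be 7, not 17.

Step 1: Check each record against the rule
Step 2: Record 905 has complexity = 7
Step 3: Since 7 >= 4, the bonus should not have been applied
Step 4: Correct value = 7, but claimed value = 17
Conclusion: Record 905 has the error.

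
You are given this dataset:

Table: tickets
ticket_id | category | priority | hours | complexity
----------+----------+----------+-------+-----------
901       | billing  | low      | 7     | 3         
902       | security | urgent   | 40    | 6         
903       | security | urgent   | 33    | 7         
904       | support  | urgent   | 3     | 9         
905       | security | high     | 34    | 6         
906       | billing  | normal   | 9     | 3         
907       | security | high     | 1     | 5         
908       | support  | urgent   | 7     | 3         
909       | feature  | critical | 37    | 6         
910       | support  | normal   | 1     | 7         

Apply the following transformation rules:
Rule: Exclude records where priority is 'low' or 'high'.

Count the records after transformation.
7

Step 1: Count records to exclude
  - 1 (low) + 2 (high) = 3 records
Step 2: Total records: 10
Step 3: Remaining = 10 - 3 = 7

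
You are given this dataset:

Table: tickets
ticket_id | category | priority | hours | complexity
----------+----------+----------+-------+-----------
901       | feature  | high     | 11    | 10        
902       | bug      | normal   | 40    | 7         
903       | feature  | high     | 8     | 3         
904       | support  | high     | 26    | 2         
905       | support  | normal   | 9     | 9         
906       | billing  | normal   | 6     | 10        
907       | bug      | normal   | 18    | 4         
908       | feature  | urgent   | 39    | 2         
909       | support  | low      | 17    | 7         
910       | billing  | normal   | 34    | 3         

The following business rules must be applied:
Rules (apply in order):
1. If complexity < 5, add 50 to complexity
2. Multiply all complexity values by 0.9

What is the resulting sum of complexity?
276.3

Step 1: Apply Rule 1 - Add 50 to records with complexity < 5
  - 5 records affected: 14 + (5 × 50) = 264
  - Unaffected records: 43
  - Sum after Rule 1: 307
Step 2: Apply Rule 2 - Multiply all by 0.9
  - 307 × 0.9 = 276.3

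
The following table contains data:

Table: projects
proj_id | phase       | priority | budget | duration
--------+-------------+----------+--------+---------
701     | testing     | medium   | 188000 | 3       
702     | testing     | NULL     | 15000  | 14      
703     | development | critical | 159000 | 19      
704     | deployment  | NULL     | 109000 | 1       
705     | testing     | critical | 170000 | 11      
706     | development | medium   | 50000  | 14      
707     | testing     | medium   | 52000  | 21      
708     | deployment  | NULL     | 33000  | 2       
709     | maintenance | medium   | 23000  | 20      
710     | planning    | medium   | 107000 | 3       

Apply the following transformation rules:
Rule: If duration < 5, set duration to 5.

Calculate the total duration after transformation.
119

Step 1: 4 records have duration < 5
Step 2: These records originally summed to 9
Step 3: After setting to minimum: 4 × 5 = 20
Step 4: Unaffected records sum: 99
Step 5: Final sum = 20 + 99 = 119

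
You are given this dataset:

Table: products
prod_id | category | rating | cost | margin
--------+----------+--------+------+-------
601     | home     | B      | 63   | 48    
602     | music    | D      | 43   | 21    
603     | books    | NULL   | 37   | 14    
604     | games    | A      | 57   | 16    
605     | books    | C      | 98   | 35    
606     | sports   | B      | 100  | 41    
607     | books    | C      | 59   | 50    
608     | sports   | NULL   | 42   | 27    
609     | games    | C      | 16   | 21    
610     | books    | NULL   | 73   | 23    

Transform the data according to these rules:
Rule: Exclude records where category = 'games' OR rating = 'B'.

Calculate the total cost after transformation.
352

Step 1: Find records where category = 'games' OR rating = 'B'
Step 2: 4 records match, summing to 236
Step 3: Original sum: 588
Step 4: Remaining sum = 588 - 236 = 352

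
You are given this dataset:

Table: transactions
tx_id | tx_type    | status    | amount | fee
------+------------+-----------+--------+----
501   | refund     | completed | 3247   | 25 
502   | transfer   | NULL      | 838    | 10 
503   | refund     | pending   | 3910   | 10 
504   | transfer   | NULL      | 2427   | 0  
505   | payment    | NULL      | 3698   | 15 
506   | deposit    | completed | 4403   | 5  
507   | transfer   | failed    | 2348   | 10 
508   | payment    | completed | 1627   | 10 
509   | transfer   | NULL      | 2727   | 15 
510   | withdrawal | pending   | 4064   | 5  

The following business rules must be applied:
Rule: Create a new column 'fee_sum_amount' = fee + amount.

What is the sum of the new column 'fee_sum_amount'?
29394

Step 1: For each record, compute fee + amount
Example calculations:
  25 + 3247 = 3272
  10 + 838 = 848
  10 + 3910 = 3920
  ...
Step 2: Sum all derived values
Step 3: Total = 29394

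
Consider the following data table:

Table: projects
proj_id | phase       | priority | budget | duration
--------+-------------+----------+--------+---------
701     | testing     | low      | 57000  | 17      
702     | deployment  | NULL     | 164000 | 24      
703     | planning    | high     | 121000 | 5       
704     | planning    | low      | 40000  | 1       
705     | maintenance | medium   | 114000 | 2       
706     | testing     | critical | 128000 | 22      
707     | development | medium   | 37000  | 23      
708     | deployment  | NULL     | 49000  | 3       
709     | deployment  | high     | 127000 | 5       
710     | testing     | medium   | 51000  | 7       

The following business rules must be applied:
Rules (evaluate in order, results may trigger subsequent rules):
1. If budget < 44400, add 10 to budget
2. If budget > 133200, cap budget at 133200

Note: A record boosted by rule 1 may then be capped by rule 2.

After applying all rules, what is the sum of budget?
857220

Step 1: Apply rule 1 to records with budget < 44400
  - 2 records get bonus of 10
  - Of these, 0 records then exceed 133200 and get capped
Step 2: Apply rule 2 to records with budget > 133200
  - 1 records (original) are capped
Step 3: Calculate final sum = 857220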